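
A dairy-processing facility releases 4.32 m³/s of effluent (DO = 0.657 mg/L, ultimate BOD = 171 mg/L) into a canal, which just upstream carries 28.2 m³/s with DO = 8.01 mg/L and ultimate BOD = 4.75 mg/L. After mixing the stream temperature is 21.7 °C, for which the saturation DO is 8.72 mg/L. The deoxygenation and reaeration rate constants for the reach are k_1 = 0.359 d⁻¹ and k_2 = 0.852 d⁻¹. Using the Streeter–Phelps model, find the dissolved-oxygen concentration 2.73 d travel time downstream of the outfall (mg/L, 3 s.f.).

DO ≈ 3.13 mg/L

Mixed DO = (28.2×8.01 + 4.32×0.657)/(28.2+4.32) = 228.7/32.52 = 7.033 mg/L.
Mixed L₀ = (28.2×4.75 + 4.32×171)/(32.52) = 872.7/32.52 = 26.83 mg/L.
Initial deficit D₀ = C_s − DO₀ = 8.72 − 7.033 = 1.687 mg/L.
D(2.73) = [0.359×26.83/(0.852−0.359)](e^(−0.359×2.73) − e^(−0.852×2.73)) + 1.687 e^(−0.852×2.73)
= 19.54 × (0.3753 − 0.09769) + 1.687 × 0.09769 = 5.589 mg/L.
DO = 8.72 − 5.589 = 3.131 mg/L.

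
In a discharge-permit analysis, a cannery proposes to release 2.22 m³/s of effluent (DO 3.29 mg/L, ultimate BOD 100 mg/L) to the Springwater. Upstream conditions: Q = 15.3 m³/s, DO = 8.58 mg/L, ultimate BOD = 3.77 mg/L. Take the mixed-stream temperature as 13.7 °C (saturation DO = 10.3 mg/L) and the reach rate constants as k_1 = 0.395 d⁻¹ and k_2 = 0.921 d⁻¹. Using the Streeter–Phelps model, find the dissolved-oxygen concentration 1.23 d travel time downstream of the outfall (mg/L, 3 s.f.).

Mixed DO = (15.3×8.58 + 2.22×3.29)/(15.3+2.22) = 138.6/17.52 = 7.910 mg/L.
Mixed L₀ = (15.3×3.77 + 2.22×100)/(17.52) = 279.7/17.52 = 15.96 mg/L.
Initial deficit D₀ = C_s − DO₀ = 10.3 − 7.910 = 2.390 mg/L.
D(1.23) = [0.395×15.96/(0.921−0.395)](e^(−0.395×1.23) − e^(−0.921×1.23)) + 2.390 e^(−0.921×1.23)
= 11.99 × (0.6152 − 0.3221) + 2.390 × 0.3221 = 4.283 mg/L.
DO = 10.3 − 4.283 = 6.017 mg/L.

DO ≈ 6.02 mg/L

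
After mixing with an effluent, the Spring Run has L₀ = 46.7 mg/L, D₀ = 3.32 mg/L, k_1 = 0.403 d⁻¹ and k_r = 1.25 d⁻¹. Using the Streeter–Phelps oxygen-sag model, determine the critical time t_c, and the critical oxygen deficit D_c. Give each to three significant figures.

t_c ≈ 1.15 d; D_c ≈ 9.49 mg/L

At the critical point dD/dt = 0, so k_1 L₀ e^(−k_1 t) = k_r D. Substituting D(t) from the Streeter–Phelps equation and solving for t gives
t_c = ln[(k_r/k_1)(1 − D₀(k_r−k_1)/(k_1 L₀))] / (k_r−k_1).
Here k_r−k_1 = 0.8470 d⁻¹ and 1 − D₀(k_r−k_1)/(k_1 L₀) = 1 − 3.32×0.8470/(0.403×46.7) = 0.8506, so
t_c = ln(3.102 × 0.8506) / 0.8470 = 0.9701 / 0.8470 = 1.145 d.
D_c = (k_1/k_r) L₀ e^(−k_1 t_c) = (0.403/1.25) × 46.7 × e^(−0.403×1.145) = 0.3224 × 46.7 × 0.6303 = 9.490 mg/L.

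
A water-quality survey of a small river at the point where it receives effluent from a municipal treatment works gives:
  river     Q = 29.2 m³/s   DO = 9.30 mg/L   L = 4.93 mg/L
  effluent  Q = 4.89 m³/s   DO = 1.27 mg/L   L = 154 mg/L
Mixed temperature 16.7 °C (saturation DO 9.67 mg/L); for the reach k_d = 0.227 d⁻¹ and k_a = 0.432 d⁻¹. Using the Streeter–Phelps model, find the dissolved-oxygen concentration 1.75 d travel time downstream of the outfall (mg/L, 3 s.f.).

Mixed DO = (29.2×9.30 + 4.89×1.27)/(29.2+4.89) = 277.8/34.09 = 8.148 mg/L.
Mixed L₀ = (29.2×4.93 + 4.89×154)/(34.09) = 897.0/34.09 = 26.31 mg/L.
Initial deficit D₀ = C_s − DO₀ = 9.67 − 8.148 = 1.522 mg/L.
D(1.75) = [0.227×26.31/(0.432−0.227)](e^(−0.227×1.75) − e^(−0.432×1.75)) + 1.522 e^(−0.432×1.75)
= 29.14 × (0.6722 − 0.4695) + 1.522 × 0.4695 = 6.618 mg/L.
DO = 9.67 − 6.618 = 3.052 mg/L.

DO ≈ 3.05 mg/L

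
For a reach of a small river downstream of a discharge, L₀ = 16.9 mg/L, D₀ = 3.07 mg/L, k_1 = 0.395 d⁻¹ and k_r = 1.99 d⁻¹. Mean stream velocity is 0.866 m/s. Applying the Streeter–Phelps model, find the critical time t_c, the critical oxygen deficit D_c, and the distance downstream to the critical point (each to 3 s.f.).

With k_r/k_1 = 5.038 and 1 − D₀(k_r−k_1)/(k_1 L₀) = 0.2665,
t_c = ln(5.038 × 0.2665) / (1.99 − 0.395) = ln(1.342) / 1.595 = 0.2945/1.595 = 0.1847 d.
D_c = (k_1/k_r) L₀ e^(−k_1 t_c) = (0.395/1.99) × 16.9 × e^(−0.395×0.1847) = 0.1985 × 16.9 × 0.9297 = 3.119 mg/L.
x_c = v t_c = 0.866 m/s × 0.1847 d × 86400 s/d = 13820 m ≈ 13.8 km.

t_c ≈ 0.185 d; D_c ≈ 3.12 mg/L; x_c ≈ 13.8 km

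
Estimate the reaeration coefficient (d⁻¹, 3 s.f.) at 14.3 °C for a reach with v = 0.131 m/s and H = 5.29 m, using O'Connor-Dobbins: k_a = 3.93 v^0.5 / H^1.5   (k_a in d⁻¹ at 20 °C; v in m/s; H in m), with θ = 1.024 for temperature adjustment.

k_a(20) = 3.93 × 0.131^0.5 / 5.29^1.5 = 3.93 × 0.3619 / 12.17 = 0.1169 d⁻¹.
k_a(14.3) = 0.1169 × 1.024^(14.3−20) = 0.1169 × 0.8736 = 0.1021 d⁻¹.

k_a ≈ 0.102 d⁻¹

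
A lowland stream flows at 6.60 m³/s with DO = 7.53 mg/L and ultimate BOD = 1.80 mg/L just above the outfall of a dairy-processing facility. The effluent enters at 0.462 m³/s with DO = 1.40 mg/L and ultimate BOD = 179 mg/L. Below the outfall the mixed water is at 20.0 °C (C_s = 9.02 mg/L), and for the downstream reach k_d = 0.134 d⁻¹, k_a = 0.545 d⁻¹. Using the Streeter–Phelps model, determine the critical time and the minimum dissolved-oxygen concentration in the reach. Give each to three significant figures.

t_c ≈ 2.03 d; minimum DO ≈ 6.51 mg/L

Mixed DO = (6.60×7.53 + 0.462×1.40)/(6.60+0.462) = 50.34/7.062 = 7.129 mg/L.
Mixed L₀ = (6.60×1.80 + 0.462×179)/(7.062) = 94.58/7.062 = 13.39 mg/L.
Initial deficit D₀ = C_s − DO₀ = 9.02 − 7.129 = 1.891 mg/L.
t_c = (1/0.4110) ln[(0.545/0.134)(1 − 1.891×0.4110/(0.134×13.39))] = 2.433 × ln(2.306) = 2.033 d.
D_c = (0.134/0.545) × 13.39 × e^(−0.134×2.033) = 0.2459 × 13.39 × 0.7616 = 2.508 mg/L.
Minimum DO = 9.02 − 2.508 = 6.512 mg/L.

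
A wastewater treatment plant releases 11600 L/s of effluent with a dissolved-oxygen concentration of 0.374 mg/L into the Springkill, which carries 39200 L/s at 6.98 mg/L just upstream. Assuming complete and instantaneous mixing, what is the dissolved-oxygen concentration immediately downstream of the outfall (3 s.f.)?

Flow-weighted mixing: C = (Q_r C_r + Q_w C_w)/(Q_r + Q_w)
= (39200×6.98 + 11600×0.374)/(39200 + 11600) = 278000/50800 = 5.472 mg/L.

5.47 mg/L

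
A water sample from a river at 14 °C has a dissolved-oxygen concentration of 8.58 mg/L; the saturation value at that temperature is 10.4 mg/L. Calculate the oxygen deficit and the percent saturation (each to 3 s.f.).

D = C_s − C = 10.4 − 8.58 = 1.82 mg/L.
% saturation = 8.58/10.4 × 100 = 82.5 %.

D ≈ 1.82 mg/L; 82.5 % saturation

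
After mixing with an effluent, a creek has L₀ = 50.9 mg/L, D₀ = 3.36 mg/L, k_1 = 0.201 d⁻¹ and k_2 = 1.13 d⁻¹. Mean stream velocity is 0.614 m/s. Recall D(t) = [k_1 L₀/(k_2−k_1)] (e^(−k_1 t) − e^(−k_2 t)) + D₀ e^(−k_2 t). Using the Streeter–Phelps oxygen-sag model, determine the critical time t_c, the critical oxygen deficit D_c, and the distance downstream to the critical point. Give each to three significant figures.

t_c = [1/(k_2−k_1)] ln[(k_2/k_1)(1 − D₀(k_2−k_1)/(k_1 L₀))]
= [1/(1.13−0.201)] ln[(1.13/0.201)(1 − 3.36×0.9290/(0.201×50.9))]
= (1/0.9290) ln[5.622 × 0.6949] = 1.076 × ln(3.907) = 1.076 × 1.363 = 1.467 d.
L(t_c) = L₀ e^(−k_1 t_c) = 50.9 × 0.7447 = 37.90 mg/L, and at the critical point k_2 D_c = k_1 L, so D_c = (0.201/1.13) × 37.90 = 6.742 mg/L.
x_c = v t_c = 0.614 m/s × 1.467 d × 86400 s/d = 77810 m ≈ 77.8 km.

t_c ≈ 1.47 d; D_c ≈ 6.74 mg/L; x_c ≈ 77.8 km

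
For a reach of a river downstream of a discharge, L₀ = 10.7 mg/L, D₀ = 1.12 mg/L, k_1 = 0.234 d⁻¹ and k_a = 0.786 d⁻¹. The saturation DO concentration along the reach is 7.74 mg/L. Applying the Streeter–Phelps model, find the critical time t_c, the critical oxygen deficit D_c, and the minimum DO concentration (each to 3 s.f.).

t_c = [1/(k_a−k_1)] ln[(k_a/k_1)(1 − D₀(k_a−k_1)/(k_1 L₀))]
= [1/(0.786−0.234)] ln[(0.786/0.234)(1 − 1.12×0.5520/(0.234×10.7))]
= (1/0.5520) ln[3.359 × 0.7531] = 1.812 × ln(2.530) = 1.812 × 0.9281 = 1.681 d.
L(t_c) = L₀ e^(−k_1 t_c) = 10.7 × 0.6748 = 7.220 mg/L, and at the critical point k_a D_c = k_1 L, so D_c = (0.234/0.786) × 7.220 = 2.149 mg/L.
Minimum DO = C_s − D_c = 7.74 − 2.149 = 5.591 mg/L.

t_c ≈ 1.68 d; D_c ≈ 2.15 mg/L; min DO ≈ 5.59 mg/L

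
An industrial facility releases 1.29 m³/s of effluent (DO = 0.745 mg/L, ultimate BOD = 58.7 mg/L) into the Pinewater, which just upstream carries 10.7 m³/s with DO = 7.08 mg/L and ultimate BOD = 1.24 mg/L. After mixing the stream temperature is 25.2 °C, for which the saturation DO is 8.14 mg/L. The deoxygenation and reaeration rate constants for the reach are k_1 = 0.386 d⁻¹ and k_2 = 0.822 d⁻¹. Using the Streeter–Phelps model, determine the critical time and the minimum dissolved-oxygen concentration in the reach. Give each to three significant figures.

Mixed DO = (10.7×7.08 + 1.29×0.745)/(10.7+1.29) = 76.72/11.99 = 6.398 mg/L.
Mixed L₀ = (10.7×1.24 + 1.29×58.7)/(11.99) = 88.99/11.99 = 7.422 mg/L.
Initial deficit D₀ = C_s − DO₀ = 8.14 − 6.398 = 1.742 mg/L.
t_c = (1/0.4360) ln[(0.822/0.386)(1 − 1.742×0.4360/(0.386×7.422))] = 2.294 × ln(1.565) = 1.027 d.
D_c = (0.386/0.822) × 7.422 × e^(−0.386×1.027) = 0.4696 × 7.422 × 0.6726 = 2.344 mg/L.
Minimum DO = 8.14 − 2.344 = 5.796 mg/L.

t_c ≈ 1.03 d; minimum DO ≈ 5.80 mg/L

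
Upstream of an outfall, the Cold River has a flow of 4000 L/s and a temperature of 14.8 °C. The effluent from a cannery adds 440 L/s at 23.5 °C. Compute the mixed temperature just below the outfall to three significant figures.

Flow-weighted mixing: C = (Q_r C_r + Q_w C_w)/(Q_r + Q_w)
= (4000×14.8 + 440×23.5)/(4000 + 440) = 69540/4440 = 15.66 °C.

15.7 °C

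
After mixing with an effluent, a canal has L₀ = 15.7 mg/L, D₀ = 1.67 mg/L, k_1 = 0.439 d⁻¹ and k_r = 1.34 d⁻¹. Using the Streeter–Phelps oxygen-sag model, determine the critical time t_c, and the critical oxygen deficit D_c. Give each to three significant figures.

With k_r/k_1 = 3.052 and 1 − D₀(k_r−k_1)/(k_1 L₀) = 0.7817,
t_c = ln(3.052 × 0.7817) / (1.34 − 0.439) = ln(2.386) / 0.9010 = 0.8696/0.9010 = 0.9652 d.
L(t_c) = L₀ e^(−k_1 t_c) = 15.7 × 0.6546 = 10.28 mg/L, and at the critical point k_r D_c = k_1 L, so D_c = (0.439/1.34) × 10.28 = 3.367 mg/L.

t_c ≈ 0.965 d; D_c ≈ 3.37 mg/L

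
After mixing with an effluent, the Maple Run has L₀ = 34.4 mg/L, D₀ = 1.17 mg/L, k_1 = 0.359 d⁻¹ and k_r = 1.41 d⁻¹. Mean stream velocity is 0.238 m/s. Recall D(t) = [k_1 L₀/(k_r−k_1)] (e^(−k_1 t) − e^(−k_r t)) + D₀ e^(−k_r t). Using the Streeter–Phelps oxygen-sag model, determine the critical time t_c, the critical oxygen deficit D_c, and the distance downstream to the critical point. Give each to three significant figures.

t_c ≈ 1.20 d; D_c ≈ 5.69 mg/L; x_c ≈ 24.7 km

With k_r/k_1 = 3.928 and 1 − D₀(k_r−k_1)/(k_1 L₀) = 0.9004,
t_c = ln(3.928 × 0.9004) / (1.41 − 0.359) = ln(3.537) / 1.051 = 1.263/1.051 = 1.202 d.
D_c = (k_1/k_r) L₀ e^(−k_1 t_c) = (0.359/1.41) × 34.4 × e^(−0.359×1.202) = 0.2546 × 34.4 × 0.6496 = 5.689 mg/L.
x_c = v t_c = 0.238 m/s × 1.202 d × 86400 s/d = 24710 m ≈ 24.7 km.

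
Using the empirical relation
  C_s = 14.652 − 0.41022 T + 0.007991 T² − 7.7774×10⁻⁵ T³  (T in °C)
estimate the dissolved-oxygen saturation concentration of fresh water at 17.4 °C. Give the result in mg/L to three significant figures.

C_s = 14.652 − 0.41022×17.4 + 0.007991×17.4² − 7.7774×10⁻⁵×17.4³ = 9.524 mg/L.

C_s ≈ 9.52 mg/L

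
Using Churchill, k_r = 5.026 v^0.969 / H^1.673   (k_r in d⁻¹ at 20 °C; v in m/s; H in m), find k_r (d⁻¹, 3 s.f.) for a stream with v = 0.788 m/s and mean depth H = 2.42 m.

k_r = 5.026 × 0.788^0.969 / 2.42^1.673 = 5.026 × 0.7938 / 4.387 = 0.9096 d⁻¹.

k_r ≈ 0.910 d⁻¹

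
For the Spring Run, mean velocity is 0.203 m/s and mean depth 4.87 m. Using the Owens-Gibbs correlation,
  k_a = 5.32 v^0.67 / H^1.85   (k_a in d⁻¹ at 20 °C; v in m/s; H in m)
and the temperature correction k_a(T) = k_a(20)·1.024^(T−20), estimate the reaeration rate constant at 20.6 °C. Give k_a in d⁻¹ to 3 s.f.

k_a(20) = 5.32 × 0.203^0.67 / 4.87^1.85 = 5.32 × 0.3436 / 18.70 = 0.09772 d⁻¹.
k_a(20.6) = 0.09772 × 1.024^(20.6−20) = 0.09772 × 1.014 = 0.09913 d⁻¹.

k_a ≈ 0.0991 d⁻¹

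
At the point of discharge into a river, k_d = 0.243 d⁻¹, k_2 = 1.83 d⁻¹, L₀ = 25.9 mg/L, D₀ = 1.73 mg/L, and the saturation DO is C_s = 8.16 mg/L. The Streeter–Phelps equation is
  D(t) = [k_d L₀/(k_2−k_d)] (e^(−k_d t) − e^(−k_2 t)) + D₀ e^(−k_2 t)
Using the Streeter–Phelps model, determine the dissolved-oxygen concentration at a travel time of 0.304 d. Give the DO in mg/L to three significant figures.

k_d L₀/(k_2−k_d) = 0.243×25.9/(1.83−0.243) = 6.294/1.587 = 3.966 mg/L.
e^(−k_d t) = e^(−0.243×0.3040) = 0.9288; e^(−k_2 t) = e^(−1.83×0.3040) = 0.5733.
D = 3.966 × (0.9288 − 0.5733) + 1.73 × 0.5733 = 1.410 + 0.9918 = 2.402 mg/L.
DO = C_s − D = 8.16 − 2.402 = 5.758 mg/L.

DO ≈ 5.76 mg/L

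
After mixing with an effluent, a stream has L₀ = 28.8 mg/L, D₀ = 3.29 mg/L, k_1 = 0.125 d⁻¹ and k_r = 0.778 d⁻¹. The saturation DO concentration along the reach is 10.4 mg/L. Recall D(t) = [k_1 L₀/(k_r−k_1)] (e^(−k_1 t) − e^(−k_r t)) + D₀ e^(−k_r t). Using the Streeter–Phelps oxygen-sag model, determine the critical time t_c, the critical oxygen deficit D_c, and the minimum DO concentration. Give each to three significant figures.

t_c ≈ 1.41 d; D_c ≈ 3.88 mg/L; min DO ≈ 6.52 mg/L

With k_r/k_1 = 6.224 and 1 − D₀(k_r−k_1)/(k_1 L₀) = 0.4032,
t_c = ln(6.224 × 0.4032) / (0.778 − 0.125) = ln(2.510) / 0.6530 = 0.9202/0.6530 = 1.409 d.
D_c = (k_1/k_r) L₀ e^(−k_1 t_c) = (0.125/0.778) × 28.8 × e^(−0.125×1.409) = 0.1607 × 28.8 × 0.8385 = 3.880 mg/L.
Minimum DO = C_s − D_c = 10.4 − 3.880 = 6.520 mg/L.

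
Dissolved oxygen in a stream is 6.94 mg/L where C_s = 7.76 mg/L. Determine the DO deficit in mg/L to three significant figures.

D = C_s − C = 7.76 − 6.94 = 0.820 mg/L.

D ≈ 0.820 mg/L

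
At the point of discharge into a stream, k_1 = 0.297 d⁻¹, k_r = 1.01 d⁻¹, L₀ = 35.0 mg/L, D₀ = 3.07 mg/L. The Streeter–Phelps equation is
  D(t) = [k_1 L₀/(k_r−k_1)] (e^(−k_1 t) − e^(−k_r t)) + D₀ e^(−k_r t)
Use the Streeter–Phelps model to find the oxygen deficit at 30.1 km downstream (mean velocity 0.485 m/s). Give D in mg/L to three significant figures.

Travel time t = x/v = 30.1 km / (0.485 m/s) = 30100 m / 0.485 m/s = 62060 s = 0.7183 d.
k_1 L₀/(k_r−k_1) = 0.297×35.0/(1.01−0.297) = 10.39/0.7130 = 14.58 mg/L.
e^(−k_1 t) = e^(−0.297×0.7183) = 0.8079; e^(−k_r t) = e^(−1.01×0.7183) = 0.4841.
D = 14.58 × (0.8079 − 0.4841) + 3.07 × 0.4841 = 4.721 + 1.486 = 6.207 mg/L.

D ≈ 6.21 mg/L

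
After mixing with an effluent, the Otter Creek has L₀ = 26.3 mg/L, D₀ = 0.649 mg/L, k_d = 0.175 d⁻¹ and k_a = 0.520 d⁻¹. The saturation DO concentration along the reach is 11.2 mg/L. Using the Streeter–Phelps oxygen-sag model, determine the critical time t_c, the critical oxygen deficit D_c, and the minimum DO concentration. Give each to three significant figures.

t_c ≈ 3.01 d; D_c ≈ 5.22 mg/L; min DO ≈ 5.98 mg/L

At the critical point dD/dt = 0, so k_d L₀ e^(−k_d t) = k_a D. Substituting D(t) from the Streeter–Phelps equation and solving for t gives
t_c = ln[(k_a/k_d)(1 − D₀(k_a−k_d)/(k_d L₀))] / (k_a−k_d).
Here k_a−k_d = 0.3450 d⁻¹ and 1 − D₀(k_a−k_d)/(k_d L₀) = 1 − 0.649×0.3450/(0.175×26.3) = 0.9514, so
t_c = ln(2.971 × 0.9514) / 0.3450 = 1.039 / 0.3450 = 3.012 d.
D_c = (k_d/k_a) L₀ e^(−k_d t_c) = (0.175/0.520) × 26.3 × e^(−0.175×3.012) = 0.3365 × 26.3 × 0.5903 = 5.225 mg/L.
Minimum DO = C_s − D_c = 11.2 − 5.225 = 5.975 mg/L.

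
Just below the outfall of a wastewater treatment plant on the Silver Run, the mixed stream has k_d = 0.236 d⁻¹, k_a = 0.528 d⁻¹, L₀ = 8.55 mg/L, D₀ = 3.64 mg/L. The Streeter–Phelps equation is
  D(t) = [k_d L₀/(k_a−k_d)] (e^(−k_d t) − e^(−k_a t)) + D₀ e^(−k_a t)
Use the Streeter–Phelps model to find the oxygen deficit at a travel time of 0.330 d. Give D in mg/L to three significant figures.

D ≈ 3.65 mg/L

k_d L₀/(k_a−k_d) = 0.236×8.55/(0.528−0.236) = 2.018/0.2920 = 6.910 mg/L.
e^(−k_d t) = e^(−0.236×0.3300) = 0.9251; e^(−k_a t) = e^(−0.528×0.3300) = 0.8401.
D = 6.910 × (0.9251 − 0.8401) + 3.64 × 0.8401 = 0.5872 + 3.058 = 3.645 mg/L.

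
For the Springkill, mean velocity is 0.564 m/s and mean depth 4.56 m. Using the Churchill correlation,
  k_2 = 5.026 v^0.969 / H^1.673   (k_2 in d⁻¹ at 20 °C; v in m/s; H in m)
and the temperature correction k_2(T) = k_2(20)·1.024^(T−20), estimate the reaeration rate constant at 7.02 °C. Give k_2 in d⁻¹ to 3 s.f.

k_2(20) = 5.026 × 0.564^0.969 / 4.56^1.673 = 5.026 × 0.5741 / 12.66 = 0.2279 d⁻¹.
k_2(7.02) = 0.2279 × 1.024^(7.02−20) = 0.2279 × 0.7350 = 0.1675 d⁻¹.

k_2 ≈ 0.168 d⁻¹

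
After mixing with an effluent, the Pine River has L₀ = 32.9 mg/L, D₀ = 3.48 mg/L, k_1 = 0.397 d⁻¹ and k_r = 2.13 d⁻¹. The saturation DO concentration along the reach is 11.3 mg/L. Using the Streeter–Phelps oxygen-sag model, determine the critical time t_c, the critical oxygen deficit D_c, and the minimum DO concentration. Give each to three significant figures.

At the critical point dD/dt = 0, so k_1 L₀ e^(−k_1 t) = k_r D. Substituting D(t) from the Streeter–Phelps equation and solving for t gives
t_c = ln[(k_r/k_1)(1 − D₀(k_r−k_1)/(k_1 L₀))] / (k_r−k_1).
Here k_r−k_1 = 1.733 d⁻¹ and 1 − D₀(k_r−k_1)/(k_1 L₀) = 1 − 3.48×1.733/(0.397×32.9) = 0.5383, so
t_c = ln(5.365 × 0.5383) / 1.733 = 1.061 / 1.733 = 0.6120 d.
L(t_c) = L₀ e^(−k_1 t_c) = 32.9 × 0.7843 = 25.80 mg/L, and at the critical point k_r D_c = k_1 L, so D_c = (0.397/2.13) × 25.80 = 4.809 mg/L.
Minimum DO = C_s − D_c = 11.3 − 4.809 = 6.491 mg/L.

t_c ≈ 0.612 d; D_c ≈ 4.81 mg/L; min DO ≈ 6.49 mg/L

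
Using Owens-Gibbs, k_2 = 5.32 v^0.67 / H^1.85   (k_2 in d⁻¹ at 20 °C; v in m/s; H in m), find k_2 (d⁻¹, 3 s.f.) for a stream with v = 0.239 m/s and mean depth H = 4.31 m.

k_2 ≈ 0.137 d⁻¹

k_2 = 5.32 × 0.239^0.67 / 4.31^1.85 = 5.32 × 0.3833 / 14.92 = 0.1367 d⁻¹.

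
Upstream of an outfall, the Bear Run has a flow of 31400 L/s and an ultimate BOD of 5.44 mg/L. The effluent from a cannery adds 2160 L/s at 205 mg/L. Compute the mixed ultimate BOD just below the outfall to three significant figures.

18.3 mg/L

Flow-weighted mixing: C = (Q_r C_r + Q_w C_w)/(Q_r + Q_w)
= (31400×5.44 + 2160×205)/(31400 + 2160) = 613600/33560 = 18.28 mg/L.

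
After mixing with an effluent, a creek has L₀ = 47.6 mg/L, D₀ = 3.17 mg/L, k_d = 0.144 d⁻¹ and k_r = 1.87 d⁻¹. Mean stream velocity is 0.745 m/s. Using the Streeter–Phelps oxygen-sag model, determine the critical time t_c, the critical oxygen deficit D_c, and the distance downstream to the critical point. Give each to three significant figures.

t_c ≈ 0.558 d; D_c ≈ 3.38 mg/L; x_c ≈ 35.9 km

t_c = [1/(k_r−k_d)] ln[(k_r/k_d)(1 − D₀(k_r−k_d)/(k_d L₀))]
= [1/(1.87−0.144)] ln[(1.87/0.144)(1 − 3.17×1.726/(0.144×47.6))]
= (1/1.726) ln[12.99 × 0.2018] = 0.5794 × ln(2.620) = 0.5794 × 0.9632 = 0.5581 d.
D_c = (k_d/k_r) L₀ e^(−k_d t_c) = (0.144/1.87) × 47.6 × e^(−0.144×0.5581) = 0.07701 × 47.6 × 0.9228 = 3.382 mg/L.
x_c = v t_c = 0.745 m/s × 0.5581 d × 86400 s/d = 35920 m ≈ 35.9 km.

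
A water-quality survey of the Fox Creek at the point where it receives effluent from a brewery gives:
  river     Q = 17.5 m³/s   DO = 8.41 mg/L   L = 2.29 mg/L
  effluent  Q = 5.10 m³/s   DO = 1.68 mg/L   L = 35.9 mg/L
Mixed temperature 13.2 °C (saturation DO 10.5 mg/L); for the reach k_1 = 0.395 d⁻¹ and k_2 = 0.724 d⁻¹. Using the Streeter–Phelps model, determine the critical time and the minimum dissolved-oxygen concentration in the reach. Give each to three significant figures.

Mixed DO = (17.5×8.41 + 5.10×1.68)/(17.5+5.10) = 155.7/22.60 = 6.891 mg/L.
Mixed L₀ = (17.5×2.29 + 5.10×35.9)/(22.60) = 223.2/22.60 = 9.875 mg/L.
Initial deficit D₀ = C_s − DO₀ = 10.5 − 6.891 = 3.609 mg/L.
t_c = (1/0.3290) ln[(0.724/0.395)(1 − 3.609×0.3290/(0.395×9.875))] = 3.040 × ln(1.275) = 0.7384 d.
D_c = (0.395/0.724) × 9.875 × e^(−0.395×0.7384) = 0.5456 × 9.875 × 0.7470 = 4.024 mg/L.
Minimum DO = 10.5 − 4.024 = 6.476 mg/L.

t_c ≈ 0.738 d; minimum DO ≈ 6.48 mg/L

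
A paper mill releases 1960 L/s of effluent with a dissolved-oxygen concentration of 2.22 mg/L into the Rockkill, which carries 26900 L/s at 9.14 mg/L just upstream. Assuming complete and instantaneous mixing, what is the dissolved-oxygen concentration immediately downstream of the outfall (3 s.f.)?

8.67 mg/L

Flow-weighted mixing: C = (Q_r C_r + Q_w C_w)/(Q_r + Q_w)
= (26900×9.14 + 1960×2.22)/(26900 + 1960) = 250200/28860 = 8.670 mg/L.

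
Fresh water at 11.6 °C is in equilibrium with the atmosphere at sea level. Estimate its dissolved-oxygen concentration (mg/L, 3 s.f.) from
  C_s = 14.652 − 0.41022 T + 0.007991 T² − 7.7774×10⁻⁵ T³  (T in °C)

C_s ≈ 10.8 mg/L

C_s = 14.652 − 0.41022×11.6 + 0.007991×11.6² − 7.7774×10⁻⁵×11.6³ = 10.85 mg/L.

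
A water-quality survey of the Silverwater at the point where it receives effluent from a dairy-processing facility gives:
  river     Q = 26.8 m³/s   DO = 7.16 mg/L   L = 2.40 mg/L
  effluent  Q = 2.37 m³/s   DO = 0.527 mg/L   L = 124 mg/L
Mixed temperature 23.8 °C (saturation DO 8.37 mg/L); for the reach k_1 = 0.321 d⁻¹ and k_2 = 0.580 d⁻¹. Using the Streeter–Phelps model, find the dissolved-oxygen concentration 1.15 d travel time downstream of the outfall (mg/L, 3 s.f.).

DO ≈ 4.76 mg/L

Mixed DO = (26.8×7.16 + 2.37×0.527)/(26.8+2.37) = 193.1/29.17 = 6.621 mg/L.
Mixed L₀ = (26.8×2.40 + 2.37×124)/(29.17) = 358.2/29.17 = 12.28 mg/L.
Initial deficit D₀ = C_s − DO₀ = 8.37 − 6.621 = 1.749 mg/L.
D(1.15) = [0.321×12.28/(0.580−0.321)](e^(−0.321×1.15) − e^(−0.580×1.15)) + 1.749 e^(−0.580×1.15)
= 15.22 × (0.6913 − 0.5132) + 1.749 × 0.5132 = 3.608 mg/L.
DO = 8.37 − 3.608 = 4.762 mg/L.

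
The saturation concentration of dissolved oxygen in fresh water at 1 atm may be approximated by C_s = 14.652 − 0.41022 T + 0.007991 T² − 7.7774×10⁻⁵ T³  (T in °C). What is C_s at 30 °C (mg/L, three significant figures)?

C_s = 14.652 − 0.41022×30 + 0.007991×30² − 7.7774×10⁻⁵×30³ = 7.437 mg/L.

C_s ≈ 7.44 mg/L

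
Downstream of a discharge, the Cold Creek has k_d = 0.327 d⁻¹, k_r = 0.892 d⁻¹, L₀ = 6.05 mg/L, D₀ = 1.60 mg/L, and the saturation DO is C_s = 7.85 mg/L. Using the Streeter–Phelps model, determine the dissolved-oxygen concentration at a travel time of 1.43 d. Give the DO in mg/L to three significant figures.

DO ≈ 6.19 mg/L

k_d L₀/(k_r−k_d) = 0.327×6.05/(0.892−0.327) = 1.978/0.5650 = 3.502 mg/L.
e^(−k_d t) = e^(−0.327×1.430) = 0.6265; e^(−k_r t) = e^(−0.892×1.430) = 0.2793.
D = 3.502 × (0.6265 − 0.2793) + 1.60 × 0.2793 = 1.216 + 0.4468 = 1.663 mg/L.
DO = C_s − D = 7.85 − 1.663 = 6.187 mg/L.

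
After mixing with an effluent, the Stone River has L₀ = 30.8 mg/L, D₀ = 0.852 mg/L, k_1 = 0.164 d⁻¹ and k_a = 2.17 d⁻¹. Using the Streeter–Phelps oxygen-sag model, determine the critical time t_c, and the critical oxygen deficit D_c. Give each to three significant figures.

t_c = [1/(k_a−k_1)] ln[(k_a/k_1)(1 − D₀(k_a−k_1)/(k_1 L₀))]
= [1/(2.17−0.164)] ln[(2.17/0.164)(1 − 0.852×2.006/(0.164×30.8))]
= (1/2.006) ln[13.23 × 0.6616] = 0.4985 × ln(8.755) = 0.4985 × 2.170 = 1.082 d.
D_c = (k_1/k_a) L₀ e^(−k_1 t_c) = (0.164/2.17) × 30.8 × e^(−0.164×1.082) = 0.07558 × 30.8 × 0.8375 = 1.949 mg/L.

t_c ≈ 1.08 d; D_c ≈ 1.95 mg/L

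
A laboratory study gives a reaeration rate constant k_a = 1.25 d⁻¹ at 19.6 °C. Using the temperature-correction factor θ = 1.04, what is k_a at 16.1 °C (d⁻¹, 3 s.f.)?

k_a(T₂) = k_a(T₁) · θ^(T₂−T₁) = 1.25 × 1.04^(16.1−19.6)
= 1.25 × 1.04^-3.50 = 1.25 × 0.8717 = 1.090 d⁻¹.

k_a ≈ 1.09 d⁻¹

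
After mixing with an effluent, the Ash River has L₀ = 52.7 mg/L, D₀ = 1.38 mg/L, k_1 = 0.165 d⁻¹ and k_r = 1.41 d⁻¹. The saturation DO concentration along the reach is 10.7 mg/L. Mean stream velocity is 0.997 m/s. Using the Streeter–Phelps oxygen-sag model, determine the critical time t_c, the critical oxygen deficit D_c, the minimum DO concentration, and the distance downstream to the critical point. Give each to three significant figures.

At the critical point dD/dt = 0, so k_1 L₀ e^(−k_1 t) = k_r D. Substituting D(t) from the Streeter–Phelps equation and solving for t gives
t_c = ln[(k_r/k_1)(1 − D₀(k_r−k_1)/(k_1 L₀))] / (k_r−k_1).
Here k_r−k_1 = 1.245 d⁻¹ and 1 − D₀(k_r−k_1)/(k_1 L₀) = 1 − 1.38×1.245/(0.165×52.7) = 0.8024, so
t_c = ln(8.545 × 0.8024) / 1.245 = 1.925 / 1.245 = 1.546 d.
L(t_c) = L₀ e^(−k_1 t_c) = 52.7 × 0.7748 = 40.83 mg/L, and at the critical point k_r D_c = k_1 L, so D_c = (0.165/1.41) × 40.83 = 4.778 mg/L.
Minimum DO = C_s − D_c = 10.7 − 4.778 = 5.922 mg/L.
x_c = v t_c = 0.997 m/s × 1.546 d × 86400 s/d = 133200 m ≈ 133 km.

t_c ≈ 1.55 d; D_c ≈ 4.78 mg/L; min DO ≈ 5.92 mg/L; x_c ≈ 133 km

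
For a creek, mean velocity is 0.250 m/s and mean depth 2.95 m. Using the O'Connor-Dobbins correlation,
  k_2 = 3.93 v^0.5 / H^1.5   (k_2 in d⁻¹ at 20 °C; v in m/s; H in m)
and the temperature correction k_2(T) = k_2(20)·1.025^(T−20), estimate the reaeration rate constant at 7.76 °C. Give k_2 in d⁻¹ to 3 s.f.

k_2(20) = 3.93 × 0.250^0.5 / 2.95^1.5 = 3.93 × 0.5000 / 5.067 = 0.3878 d⁻¹.
k_2(7.76) = 0.3878 × 1.025^(7.76−20) = 0.3878 × 0.7392 = 0.2867 d⁻¹.

k_2 ≈ 0.287 d⁻¹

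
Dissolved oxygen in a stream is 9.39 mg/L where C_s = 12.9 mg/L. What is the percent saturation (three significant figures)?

% saturation = C/C_s × 100 = 9.39/12.9 × 100 = 72.8 %.

72.8 % saturation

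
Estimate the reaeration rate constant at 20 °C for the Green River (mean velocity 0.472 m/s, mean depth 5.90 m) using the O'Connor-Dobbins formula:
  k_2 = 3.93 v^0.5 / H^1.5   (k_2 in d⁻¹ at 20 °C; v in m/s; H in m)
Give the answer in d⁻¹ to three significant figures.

k_2 = 3.93 × 0.472^0.5 / 5.90^1.5 = 3.93 × 0.6870 / 14.33 = 0.1884 d⁻¹.

k_2 ≈ 0.188 d⁻¹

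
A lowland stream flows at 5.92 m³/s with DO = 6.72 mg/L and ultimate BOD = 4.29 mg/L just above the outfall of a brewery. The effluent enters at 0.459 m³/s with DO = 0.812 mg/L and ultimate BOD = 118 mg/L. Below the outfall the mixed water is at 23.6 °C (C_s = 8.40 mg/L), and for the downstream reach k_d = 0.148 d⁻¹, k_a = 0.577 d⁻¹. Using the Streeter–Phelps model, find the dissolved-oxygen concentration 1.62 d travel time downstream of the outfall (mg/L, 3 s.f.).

DO ≈ 5.88 mg/L

Mixed DO = (5.92×6.72 + 0.459×0.812)/(5.92+0.459) = 40.16/6.379 = 6.295 mg/L.
Mixed L₀ = (5.92×4.29 + 0.459×118)/(6.379) = 79.56/6.379 = 12.47 mg/L.
Initial deficit D₀ = C_s − DO₀ = 8.40 − 6.295 = 2.105 mg/L.
D(1.62) = [0.148×12.47/(0.577−0.148)](e^(−0.148×1.62) − e^(−0.577×1.62)) + 2.105 e^(−0.577×1.62)
= 4.303 × (0.7868 − 0.3927) + 2.105 × 0.3927 = 2.522 mg/L.
DO = 8.40 − 2.522 = 5.878 mg/L.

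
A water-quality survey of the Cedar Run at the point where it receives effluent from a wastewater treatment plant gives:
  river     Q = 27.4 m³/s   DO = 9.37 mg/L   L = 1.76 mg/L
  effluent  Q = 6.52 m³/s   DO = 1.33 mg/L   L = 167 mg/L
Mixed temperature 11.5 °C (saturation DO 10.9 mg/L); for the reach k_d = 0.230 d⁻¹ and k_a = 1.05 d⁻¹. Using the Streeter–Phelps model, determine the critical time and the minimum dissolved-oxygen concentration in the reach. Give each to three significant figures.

t_c ≈ 1.37 d; minimum DO ≈ 5.54 mg/L

Mixed DO = (27.4×9.37 + 6.52×1.33)/(27.4+6.52) = 265.4/33.92 = 7.825 mg/L.
Mixed L₀ = (27.4×1.76 + 6.52×167)/(33.92) = 1137/33.92 = 33.52 mg/L.
Initial deficit D₀ = C_s − DO₀ = 10.9 − 7.825 = 3.075 mg/L.
t_c = (1/0.8200) ln[(1.05/0.230)(1 − 3.075×0.8200/(0.230×33.52))] = 1.220 × ln(3.072) = 1.369 d.
D_c = (0.230/1.05) × 33.52 × e^(−0.230×1.369) = 0.2190 × 33.52 × 0.7299 = 5.360 mg/L.
Minimum DO = 10.9 − 5.360 = 5.540 mg/L.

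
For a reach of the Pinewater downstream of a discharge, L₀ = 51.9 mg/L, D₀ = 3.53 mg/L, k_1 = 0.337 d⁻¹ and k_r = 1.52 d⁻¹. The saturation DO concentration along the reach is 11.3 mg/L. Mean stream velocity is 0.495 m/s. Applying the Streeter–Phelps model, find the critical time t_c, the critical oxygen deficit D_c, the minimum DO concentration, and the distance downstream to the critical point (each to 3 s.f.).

t_c = [1/(k_r−k_1)] ln[(k_r/k_1)(1 − D₀(k_r−k_1)/(k_1 L₀))]
= [1/(1.52−0.337)] ln[(1.52/0.337)(1 − 3.53×1.183/(0.337×51.9))]
= (1/1.183) ln[4.510 × 0.7612] = 0.8453 × ln(3.433) = 0.8453 × 1.234 = 1.043 d.
D_c = (k_1/k_r) L₀ e^(−k_1 t_c) = (0.337/1.52) × 51.9 × e^(−0.337×1.043) = 0.2217 × 51.9 × 0.7037 = 8.097 mg/L.
Minimum DO = C_s − D_c = 11.3 − 8.097 = 3.203 mg/L.
x_c = v t_c = 0.495 m/s × 1.043 d × 86400 s/d = 44600 m ≈ 44.6 km.

t_c ≈ 1.04 d; D_c ≈ 8.10 mg/L; min DO ≈ 3.20 mg/L; x_c ≈ 44.6 km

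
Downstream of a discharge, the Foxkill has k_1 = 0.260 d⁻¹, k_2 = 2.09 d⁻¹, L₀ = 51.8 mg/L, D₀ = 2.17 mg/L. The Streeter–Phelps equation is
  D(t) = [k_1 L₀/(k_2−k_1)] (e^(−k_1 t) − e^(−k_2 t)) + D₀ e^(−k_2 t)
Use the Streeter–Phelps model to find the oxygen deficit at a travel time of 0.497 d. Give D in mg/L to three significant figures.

k_1 L₀/(k_2−k_1) = 0.260×51.8/(2.09−0.260) = 13.47/1.830 = 7.360 mg/L.
e^(−k_1 t) = e^(−0.260×0.4970) = 0.8788; e^(−k_2 t) = e^(−2.09×0.4970) = 0.3539.
D = 7.360 × (0.8788 − 0.3539) + 2.17 × 0.3539 = 3.863 + 0.7680 = 4.631 mg/L.

D ≈ 4.63 mg/L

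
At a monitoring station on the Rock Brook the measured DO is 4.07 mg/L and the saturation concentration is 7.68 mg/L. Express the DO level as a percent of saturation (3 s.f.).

53.0 % saturation

% saturation = C/C_s × 100 = 4.07/7.68 × 100 = 53.0 %.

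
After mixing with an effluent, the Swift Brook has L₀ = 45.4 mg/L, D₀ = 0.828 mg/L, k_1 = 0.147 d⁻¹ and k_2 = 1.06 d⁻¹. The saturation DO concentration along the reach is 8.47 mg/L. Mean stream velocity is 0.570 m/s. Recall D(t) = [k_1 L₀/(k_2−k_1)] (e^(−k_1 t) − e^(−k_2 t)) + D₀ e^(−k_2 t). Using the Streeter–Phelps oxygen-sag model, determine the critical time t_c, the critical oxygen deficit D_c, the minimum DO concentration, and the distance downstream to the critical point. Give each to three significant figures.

t_c ≈ 2.03 d; D_c ≈ 4.67 mg/L; min DO ≈ 3.80 mg/L; x_c ≈ 100 km

t_c = [1/(k_2−k_1)] ln[(k_2/k_1)(1 − D₀(k_2−k_1)/(k_1 L₀))]
= [1/(1.06−0.147)] ln[(1.06/0.147)(1 − 0.828×0.9130/(0.147×45.4))]
= (1/0.9130) ln[7.211 × 0.8867] = 1.095 × ln(6.394) = 1.095 × 1.855 = 2.032 d.
D_c = (k_1/k_2) L₀ e^(−k_1 t_c) = (0.147/1.06) × 45.4 × e^(−0.147×2.032) = 0.1387 × 45.4 × 0.7418 = 4.670 mg/L.
Minimum DO = C_s − D_c = 8.47 − 4.670 = 3.800 mg/L.
x_c = v t_c = 0.570 m/s × 2.032 d × 86400 s/d = 100100 m ≈ 100 km.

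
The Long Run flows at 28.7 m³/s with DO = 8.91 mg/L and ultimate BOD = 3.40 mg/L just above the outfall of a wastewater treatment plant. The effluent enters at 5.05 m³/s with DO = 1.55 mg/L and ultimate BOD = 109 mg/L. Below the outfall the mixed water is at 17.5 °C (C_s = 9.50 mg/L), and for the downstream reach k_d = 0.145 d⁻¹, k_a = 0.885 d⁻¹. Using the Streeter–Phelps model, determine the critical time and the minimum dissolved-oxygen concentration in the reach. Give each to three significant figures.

Mixed DO = (28.7×8.91 + 5.05×1.55)/(28.7+5.05) = 263.5/33.75 = 7.809 mg/L.
Mixed L₀ = (28.7×3.40 + 5.05×109)/(33.75) = 648.0/33.75 = 19.20 mg/L.
Initial deficit D₀ = C_s − DO₀ = 9.50 − 7.809 = 1.691 mg/L.
t_c = (1/0.7400) ln[(0.885/0.145)(1 − 1.691×0.7400/(0.145×19.20))] = 1.351 × ln(3.360) = 1.638 d.
D_c = (0.145/0.885) × 19.20 × e^(−0.145×1.638) = 0.1638 × 19.20 × 0.7886 = 2.481 mg/L.
Minimum DO = 9.50 − 2.481 = 7.019 mg/L.

t_c ≈ 1.64 d; minimum DO ≈ 7.02 mg/L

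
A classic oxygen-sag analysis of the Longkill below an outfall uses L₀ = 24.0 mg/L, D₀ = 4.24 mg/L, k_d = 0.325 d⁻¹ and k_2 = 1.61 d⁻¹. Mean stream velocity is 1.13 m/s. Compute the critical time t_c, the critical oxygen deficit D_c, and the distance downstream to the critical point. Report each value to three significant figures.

t_c = [1/(k_2−k_d)] ln[(k_2/k_d)(1 − D₀(k_2−k_d)/(k_d L₀))]
= [1/(1.61−0.325)] ln[(1.61/0.325)(1 − 4.24×1.285/(0.325×24.0))]
= (1/1.285) ln[4.954 × 0.3015] = 0.7782 × ln(1.494) = 0.7782 × 0.4011 = 0.3122 d.
D_c = (k_d/k_2) L₀ e^(−k_d t_c) = (0.325/1.61) × 24.0 × e^(−0.325×0.3122) = 0.2019 × 24.0 × 0.9035 = 4.377 mg/L.
x_c = v t_c = 1.13 m/s × 0.3122 d × 86400 s/d = 30480 m ≈ 30.5 km.

t_c ≈ 0.312 d; D_c ≈ 4.38 mg/L; x_c ≈ 30.5 km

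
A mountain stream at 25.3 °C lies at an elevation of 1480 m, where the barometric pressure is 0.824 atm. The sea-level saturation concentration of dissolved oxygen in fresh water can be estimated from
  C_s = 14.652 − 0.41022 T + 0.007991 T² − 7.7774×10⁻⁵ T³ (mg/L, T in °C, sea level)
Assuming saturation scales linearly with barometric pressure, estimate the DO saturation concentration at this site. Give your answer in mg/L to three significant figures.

At sea level: C_s = 14.652 − 0.41022×25.3 + 0.007991×25.3² − 7.7774×10⁻⁵×25.3³ = 8.129 mg/L.
Pressure correction: C_s' = 8.129 × 0.824 = 6.698 mg/L.

C_s ≈ 6.70 mg/L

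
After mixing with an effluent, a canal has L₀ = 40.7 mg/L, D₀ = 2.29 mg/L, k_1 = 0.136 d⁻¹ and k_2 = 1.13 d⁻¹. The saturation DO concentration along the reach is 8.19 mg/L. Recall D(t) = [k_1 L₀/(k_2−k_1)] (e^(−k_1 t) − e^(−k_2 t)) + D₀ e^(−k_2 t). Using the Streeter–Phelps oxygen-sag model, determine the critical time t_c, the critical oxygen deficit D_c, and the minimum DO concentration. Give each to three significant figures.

t_c ≈ 1.60 d; D_c ≈ 3.94 mg/L; min DO ≈ 4.25 mg/L

At the critical point dD/dt = 0, so k_1 L₀ e^(−k_1 t) = k_2 D. Substituting D(t) from the Streeter–Phelps equation and solving for t gives
t_c = ln[(k_2/k_1)(1 − D₀(k_2−k_1)/(k_1 L₀))] / (k_2−k_1).
Here k_2−k_1 = 0.9940 d⁻¹ and 1 − D₀(k_2−k_1)/(k_1 L₀) = 1 − 2.29×0.9940/(0.136×40.7) = 0.5888, so
t_c = ln(8.309 × 0.5888) / 0.9940 = 1.588 / 0.9940 = 1.597 d.
D_c = (k_1/k_2) L₀ e^(−k_1 t_c) = (0.136/1.13) × 40.7 × e^(−0.136×1.597) = 0.1204 × 40.7 × 0.8048 = 3.942 mg/L.
Minimum DO = C_s − D_c = 8.19 − 3.942 = 4.248 mg/L.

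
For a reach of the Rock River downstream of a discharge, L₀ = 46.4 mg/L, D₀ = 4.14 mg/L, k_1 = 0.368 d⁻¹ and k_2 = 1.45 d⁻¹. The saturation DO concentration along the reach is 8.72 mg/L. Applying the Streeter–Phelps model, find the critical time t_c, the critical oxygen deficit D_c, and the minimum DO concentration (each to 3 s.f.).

t_c ≈ 0.986 d; D_c ≈ 8.19 mg/L; min DO ≈ 0.528 mg/L

With k_2/k_1 = 3.940 and 1 − D₀(k_2−k_1)/(k_1 L₀) = 0.7377,
t_c = ln(3.940 × 0.7377) / (1.45 − 0.368) = ln(2.907) / 1.082 = 1.067/1.082 = 0.9861 d.
L(t_c) = L₀ e^(−k_1 t_c) = 46.4 × 0.6957 = 32.28 mg/L, and at the critical point k_2 D_c = k_1 L, so D_c = (0.368/1.45) × 32.28 = 8.192 mg/L.
Minimum DO = C_s − D_c = 8.72 − 8.192 = 0.5278 mg/L.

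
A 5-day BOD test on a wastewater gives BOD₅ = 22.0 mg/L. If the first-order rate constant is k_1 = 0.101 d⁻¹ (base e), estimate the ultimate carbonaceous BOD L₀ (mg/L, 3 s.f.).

L₀ ≈ 55.5 mg/L

BOD₅ = L₀(1 − e^(−5k_1)) ⇒ L₀ = BOD₅ / (1 − e^(−5×0.101))
= 22.0 / (1 − 0.6035) = 22.0 / 0.3965 = 55.49 mg/L.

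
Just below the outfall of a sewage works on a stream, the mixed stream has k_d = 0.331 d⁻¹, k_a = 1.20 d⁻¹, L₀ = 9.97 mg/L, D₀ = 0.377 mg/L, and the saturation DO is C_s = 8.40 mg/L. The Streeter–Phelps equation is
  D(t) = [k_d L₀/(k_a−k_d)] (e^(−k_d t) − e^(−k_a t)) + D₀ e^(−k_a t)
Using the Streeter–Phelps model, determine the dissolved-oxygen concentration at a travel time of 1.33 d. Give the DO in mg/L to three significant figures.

k_d L₀/(k_a−k_d) = 0.331×9.97/(1.20−0.331) = 3.300/0.8690 = 3.798 mg/L.
e^(−k_d t) = e^(−0.331×1.330) = 0.6439; e^(−k_a t) = e^(−1.20×1.330) = 0.2027.
D = 3.798 × (0.6439 − 0.2027) + 0.377 × 0.2027 = 1.675 + 0.07642 = 1.752 mg/L.
DO = C_s − D = 8.40 − 1.752 = 6.648 mg/L.

DO ≈ 6.65 mg/L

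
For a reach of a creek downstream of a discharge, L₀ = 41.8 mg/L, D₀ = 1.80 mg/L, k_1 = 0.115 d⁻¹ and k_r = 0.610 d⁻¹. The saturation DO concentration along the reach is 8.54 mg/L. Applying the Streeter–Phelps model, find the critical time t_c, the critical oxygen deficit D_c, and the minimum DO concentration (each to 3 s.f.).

t_c ≈ 2.96 d; D_c ≈ 5.61 mg/L; min DO ≈ 2.93 mg/L

At the critical point dD/dt = 0, so k_1 L₀ e^(−k_1 t) = k_r D. Substituting D(t) from the Streeter–Phelps equation and solving for t gives
t_c = ln[(k_r/k_1)(1 − D₀(k_r−k_1)/(k_1 L₀))] / (k_r−k_1).
Here k_r−k_1 = 0.4950 d⁻¹ and 1 − D₀(k_r−k_1)/(k_1 L₀) = 1 − 1.80×0.4950/(0.115×41.8) = 0.8146, so
t_c = ln(5.304 × 0.8146) / 0.4950 = 1.464 / 0.4950 = 2.957 d.
L(t_c) = L₀ e^(−k_1 t_c) = 41.8 × 0.7118 = 29.75 mg/L, and at the critical point k_r D_c = k_1 L, so D_c = (0.115/0.610) × 29.75 = 5.609 mg/L.
Minimum DO = C_s − D_c = 8.54 − 5.609 = 2.931 mg/L.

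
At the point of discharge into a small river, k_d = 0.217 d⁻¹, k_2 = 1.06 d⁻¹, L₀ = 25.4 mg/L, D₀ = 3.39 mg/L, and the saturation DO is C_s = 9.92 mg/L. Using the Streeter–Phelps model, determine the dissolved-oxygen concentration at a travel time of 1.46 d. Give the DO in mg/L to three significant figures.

k_d L₀/(k_2−k_d) = 0.217×25.4/(1.06−0.217) = 5.512/0.8430 = 6.538 mg/L.
e^(−k_d t) = e^(−0.217×1.460) = 0.7285; e^(−k_2 t) = e^(−1.06×1.460) = 0.2128.
D = 6.538 × (0.7285 − 0.2128) + 3.39 × 0.2128 = 3.372 + 0.7212 = 4.093 mg/L.
DO = C_s − D = 9.92 − 4.093 = 5.827 mg/L.

DO ≈ 5.83 mg/L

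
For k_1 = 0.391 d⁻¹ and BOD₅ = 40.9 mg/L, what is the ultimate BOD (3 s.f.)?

BOD₅ = L₀(1 − e^(−5k_1)) ⇒ L₀ = BOD₅ / (1 − e^(−5×0.391))
= 40.9 / (1 − 0.1416) = 40.9 / 0.8584 = 47.64 mg/L.

L₀ ≈ 47.6 mg/L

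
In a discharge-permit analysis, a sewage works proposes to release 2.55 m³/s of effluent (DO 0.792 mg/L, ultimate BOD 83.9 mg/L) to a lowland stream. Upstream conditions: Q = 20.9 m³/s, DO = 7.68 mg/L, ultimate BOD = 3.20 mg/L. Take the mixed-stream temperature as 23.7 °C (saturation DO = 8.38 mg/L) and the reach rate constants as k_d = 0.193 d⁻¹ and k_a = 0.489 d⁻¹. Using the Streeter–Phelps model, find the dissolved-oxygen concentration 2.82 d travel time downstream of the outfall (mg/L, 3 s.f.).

DO ≈ 5.45 mg/L

Mixed DO = (20.9×7.68 + 2.55×0.792)/(20.9+2.55) = 162.5/23.45 = 6.931 mg/L.
Mixed L₀ = (20.9×3.20 + 2.55×83.9)/(23.45) = 280.8/23.45 = 11.98 mg/L.
Initial deficit D₀ = C_s − DO₀ = 8.38 − 6.931 = 1.449 mg/L.
D(2.82) = [0.193×11.98/(0.489−0.193)](e^(−0.193×2.82) − e^(−0.489×2.82)) + 1.449 e^(−0.489×2.82)
= 7.808 × (0.5803 − 0.2518) + 1.449 × 0.2518 = 2.929 mg/L.
DO = 8.38 − 2.929 = 5.451 mg/L.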